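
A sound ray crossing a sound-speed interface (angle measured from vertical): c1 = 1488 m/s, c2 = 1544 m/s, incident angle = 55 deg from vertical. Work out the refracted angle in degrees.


58.21 deg


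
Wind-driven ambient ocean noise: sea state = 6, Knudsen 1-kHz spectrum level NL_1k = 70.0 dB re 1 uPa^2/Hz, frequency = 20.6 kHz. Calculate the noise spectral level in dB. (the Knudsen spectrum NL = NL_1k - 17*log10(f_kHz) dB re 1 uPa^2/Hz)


NL = NL_1k - 17*log10(f_kHz) = 70.0 - 17*log10(20.6) = 70.0 - (22.34) = 47.66

47.66 dB


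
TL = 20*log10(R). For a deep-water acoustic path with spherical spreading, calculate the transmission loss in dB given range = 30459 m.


TL = 20*log10(30459) = 89.67

89.67 dB


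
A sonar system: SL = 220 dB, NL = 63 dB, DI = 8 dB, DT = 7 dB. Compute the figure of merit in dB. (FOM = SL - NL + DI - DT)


FOM = SL - NL + DI - DT = 220 - 63 + 8 - 7 = 158

158 dB


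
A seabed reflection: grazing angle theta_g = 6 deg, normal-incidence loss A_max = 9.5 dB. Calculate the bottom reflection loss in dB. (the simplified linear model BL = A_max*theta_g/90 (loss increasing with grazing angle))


BL = A_max * theta_g / 90 = 9.5 * 6 / 90 = 0.63

0.63 dB


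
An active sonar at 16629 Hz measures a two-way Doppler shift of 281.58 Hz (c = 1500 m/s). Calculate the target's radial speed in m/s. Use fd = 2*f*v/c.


From fd = 2*f*v/c, v = c*fd/(2*f) = 1500 * 281.58 / (2*16629) = 12.7

12.7 m/s


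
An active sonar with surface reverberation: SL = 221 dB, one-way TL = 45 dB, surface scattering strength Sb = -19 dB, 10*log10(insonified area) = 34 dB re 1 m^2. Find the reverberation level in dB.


RL = SL - 2*TL + Sb + 10*log10(A) = 221 - 2*45 + (-19) + 34 = 146

146 dB


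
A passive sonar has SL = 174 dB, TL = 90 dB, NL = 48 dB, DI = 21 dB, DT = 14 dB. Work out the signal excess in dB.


SE = SL - TL - NL + DI - DT = 174 - 90 - 48 + 21 - 14 = 43

43 dB


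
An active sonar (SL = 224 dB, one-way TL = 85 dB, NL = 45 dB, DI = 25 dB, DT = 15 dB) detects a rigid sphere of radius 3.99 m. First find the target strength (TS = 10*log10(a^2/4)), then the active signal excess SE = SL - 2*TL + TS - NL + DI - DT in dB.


Step 1: TS = 10*log10(3.99^2/4) = 6.0 dB
Step 2: SE = SL - 2*TL + TS - NL + DI - DT = 224 - 2*85 + (6.0) - 45 + 25 - 15 = 25.0

25.0 dB


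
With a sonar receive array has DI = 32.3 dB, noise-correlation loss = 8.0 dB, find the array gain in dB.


AG = DI - L_corr = 32.3 - 8.0 = 24.3

24.3 dB


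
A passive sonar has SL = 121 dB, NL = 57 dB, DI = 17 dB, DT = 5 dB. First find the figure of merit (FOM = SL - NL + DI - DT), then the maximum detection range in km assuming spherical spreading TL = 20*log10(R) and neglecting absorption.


Step 1: FOM = SL - NL + DI - DT = 121 - 57 + 17 - 5 = 76 dB
Step 2: at max range FOM = TL = 20*log10(R), so R = 10^(76/20) = 6309.57 m = 6.31 km

6.31 km


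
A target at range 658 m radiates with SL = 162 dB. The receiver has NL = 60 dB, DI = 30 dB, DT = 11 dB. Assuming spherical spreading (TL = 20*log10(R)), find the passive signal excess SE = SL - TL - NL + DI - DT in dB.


64.64 dB


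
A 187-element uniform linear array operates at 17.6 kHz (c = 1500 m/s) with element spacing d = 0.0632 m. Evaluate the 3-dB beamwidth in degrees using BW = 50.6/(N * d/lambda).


Step 1: lambda = 1500/17600 = 0.08523 m
Step 2: d/lambda = 0.0632/0.08523 = 0.7415
Step 3: BW = 50.6/(N * d/lambda) = 50.6/(187 * 0.7415) = 0.36

0.36 deg


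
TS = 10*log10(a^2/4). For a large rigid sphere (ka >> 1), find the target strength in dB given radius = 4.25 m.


6.55 dB


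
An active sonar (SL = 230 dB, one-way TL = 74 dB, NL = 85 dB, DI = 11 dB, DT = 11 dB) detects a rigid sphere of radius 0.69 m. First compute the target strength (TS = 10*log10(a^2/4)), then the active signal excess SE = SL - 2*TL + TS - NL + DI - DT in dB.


Step 1: TS = 10*log10(0.69^2/4) = -9.24 dB
Step 2: SE = SL - 2*TL + TS - NL + DI - DT = 230 - 2*74 + (-9.24) - 85 + 11 - 11 = -12.24

-12.24 dB


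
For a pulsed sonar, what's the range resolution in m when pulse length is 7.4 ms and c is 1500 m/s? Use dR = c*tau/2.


dR = c*tau/2 = 1500 * 7.4e-3 / 2 = 5.55

5.55 m


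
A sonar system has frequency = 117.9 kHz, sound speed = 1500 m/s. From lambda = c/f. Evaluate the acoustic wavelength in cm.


lambda = c/f = 1500 / 117900 = 0.0127 m = 1.27 cm

1.27 cm


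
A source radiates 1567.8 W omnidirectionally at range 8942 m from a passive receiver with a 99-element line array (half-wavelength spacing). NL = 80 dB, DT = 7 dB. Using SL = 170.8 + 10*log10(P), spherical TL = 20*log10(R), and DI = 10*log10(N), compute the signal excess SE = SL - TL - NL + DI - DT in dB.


Step 1: SL = 170.8 + 10*log10(1567.8) = 202.75 dB
Step 2: TL = 20*log10(8942) = 79.03 dB
Step 3: DI = 10*log10(99) = 19.96 dB
Step 4: SE = SL - TL - NL + DI - DT = 202.75 - 79.03 - 80 + 19.96 - 7 = 56.68

56.68 dB


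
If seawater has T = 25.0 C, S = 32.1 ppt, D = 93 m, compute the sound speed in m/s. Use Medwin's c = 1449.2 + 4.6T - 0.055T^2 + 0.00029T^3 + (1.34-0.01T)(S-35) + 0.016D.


c = 1449.2 + 4.6*25.0 - 0.055*25.0^2 + 0.00029*25.0^3 + (1.34 - 0.01*25.0)*(32.1 - 35) + 0.016*93 = 1532.68

1532.68 m/s


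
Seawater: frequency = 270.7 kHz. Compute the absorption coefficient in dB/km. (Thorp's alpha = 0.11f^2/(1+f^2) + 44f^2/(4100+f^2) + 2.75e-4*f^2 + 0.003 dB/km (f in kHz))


f^2 = 73278.49
alpha = 0.11*73278.49/(1+73278.49) + 44*73278.49/(4100+73278.49) + 2.75e-4*73278.49 + 0.003 = 61.933

61.933 dB/km


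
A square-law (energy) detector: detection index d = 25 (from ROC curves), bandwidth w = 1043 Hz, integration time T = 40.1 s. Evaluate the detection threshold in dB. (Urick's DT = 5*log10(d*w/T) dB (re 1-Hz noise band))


DT = 5*log10(d*w/T) = 5*log10(25 * 1043 / 40.1) = 5*log10(650.25) = 14.07

14.07 dB


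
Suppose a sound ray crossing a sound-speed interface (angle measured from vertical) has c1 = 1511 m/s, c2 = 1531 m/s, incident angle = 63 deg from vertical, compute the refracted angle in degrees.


64.53 deg


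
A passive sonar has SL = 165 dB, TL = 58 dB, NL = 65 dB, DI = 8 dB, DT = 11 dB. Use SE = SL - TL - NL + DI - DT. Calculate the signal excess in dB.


SE = SL - TL - NL + DI - DT = 165 - 58 - 65 + 8 - 11 = 39

39 dB


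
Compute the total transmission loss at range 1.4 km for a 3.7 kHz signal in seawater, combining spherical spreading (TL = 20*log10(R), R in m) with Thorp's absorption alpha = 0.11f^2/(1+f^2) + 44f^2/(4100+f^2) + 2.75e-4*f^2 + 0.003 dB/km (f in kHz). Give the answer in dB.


63.28 dB


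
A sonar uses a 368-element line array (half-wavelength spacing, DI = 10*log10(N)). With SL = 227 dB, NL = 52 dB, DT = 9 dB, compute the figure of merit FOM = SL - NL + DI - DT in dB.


Step 1: DI = 10*log10(368) = 25.66 dB
Step 2: FOM = SL - NL + DI - DT = 227 - 52 + 25.66 - 9 = 191.66

191.66 dB


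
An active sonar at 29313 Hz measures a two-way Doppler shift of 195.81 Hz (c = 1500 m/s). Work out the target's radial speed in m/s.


From fd = 2*f*v/c, v = c*fd/(2*f) = 1500 * 195.81 / (2*29313) = 5.01

5.01 m/s


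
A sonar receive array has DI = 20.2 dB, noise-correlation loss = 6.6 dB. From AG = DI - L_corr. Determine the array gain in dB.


AG = DI - L_corr = 20.2 - 6.6 = 13.6

13.6 dB


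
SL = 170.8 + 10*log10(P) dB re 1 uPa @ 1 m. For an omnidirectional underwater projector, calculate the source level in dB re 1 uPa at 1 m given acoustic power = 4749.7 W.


SL = 170.8 + 10*log10(4749.7) = 170.8 + 36.77 = 207.57

207.57 dB


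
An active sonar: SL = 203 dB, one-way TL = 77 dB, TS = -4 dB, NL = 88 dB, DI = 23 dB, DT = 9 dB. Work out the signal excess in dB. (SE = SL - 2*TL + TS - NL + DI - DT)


-29 dB


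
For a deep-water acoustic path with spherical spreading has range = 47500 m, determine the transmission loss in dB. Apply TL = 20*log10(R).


93.53 dB


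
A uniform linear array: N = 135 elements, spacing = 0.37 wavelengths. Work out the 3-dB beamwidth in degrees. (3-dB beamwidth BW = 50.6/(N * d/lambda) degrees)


BW = 50.6 / (135 * 0.37) = 50.6 / 49.95 = 1.01

1.01 deg


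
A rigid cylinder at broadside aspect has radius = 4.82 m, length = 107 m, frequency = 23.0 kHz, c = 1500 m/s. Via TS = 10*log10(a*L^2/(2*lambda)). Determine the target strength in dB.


lambda = 1500/23000 = 0.06522 m
TS = 10*log10(4.82*107^2/(2*0.06522)) = 56.26

56.26 dB


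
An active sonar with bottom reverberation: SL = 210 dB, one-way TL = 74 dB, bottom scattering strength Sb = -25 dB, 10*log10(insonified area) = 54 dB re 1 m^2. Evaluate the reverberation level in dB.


RL = SL - 2*TL + Sb + 10*log10(A) = 210 - 2*74 + (-25) + 54 = 91

91 dB


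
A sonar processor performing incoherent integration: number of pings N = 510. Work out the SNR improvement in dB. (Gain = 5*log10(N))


13.54 dB


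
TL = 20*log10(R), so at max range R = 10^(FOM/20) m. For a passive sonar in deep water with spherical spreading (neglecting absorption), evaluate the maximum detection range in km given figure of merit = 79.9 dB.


At max range FOM = TL, so 20*log10(R) = 79.9
R = 10^(79.9/20) = 9885.53 m = 9.89 km

9.89 km


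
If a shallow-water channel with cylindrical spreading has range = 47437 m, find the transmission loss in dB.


TL = 10*log10(47437) = 46.76

46.76 dB


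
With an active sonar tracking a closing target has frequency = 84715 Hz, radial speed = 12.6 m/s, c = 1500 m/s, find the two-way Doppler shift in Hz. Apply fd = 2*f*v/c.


1423.21 Hz


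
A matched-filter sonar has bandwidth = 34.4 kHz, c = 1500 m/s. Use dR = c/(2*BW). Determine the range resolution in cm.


2.18 cm


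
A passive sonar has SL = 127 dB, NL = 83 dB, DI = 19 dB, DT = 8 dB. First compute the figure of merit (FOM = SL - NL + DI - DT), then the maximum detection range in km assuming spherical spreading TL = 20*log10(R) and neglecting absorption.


Step 1: FOM = SL - NL + DI - DT = 127 - 83 + 19 - 8 = 55 dB
Step 2: at max range FOM = TL = 20*log10(R), so R = 10^(55/20) = 562.34 m = 0.56 km

0.56 km


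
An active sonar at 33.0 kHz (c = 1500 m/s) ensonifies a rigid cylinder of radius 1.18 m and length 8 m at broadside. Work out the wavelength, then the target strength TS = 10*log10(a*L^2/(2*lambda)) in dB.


Step 1: lambda = c/f = 1500/33000 = 0.04545 m
Step 2: TS = 10*log10(a*L^2/(2*lambda)) = 10*log10(1.18*8^2/(2*0.04545)) = 29.19

29.19 dB


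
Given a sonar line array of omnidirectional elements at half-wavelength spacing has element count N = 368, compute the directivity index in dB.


DI = 10*log10(368) = 25.66

25.66 dB


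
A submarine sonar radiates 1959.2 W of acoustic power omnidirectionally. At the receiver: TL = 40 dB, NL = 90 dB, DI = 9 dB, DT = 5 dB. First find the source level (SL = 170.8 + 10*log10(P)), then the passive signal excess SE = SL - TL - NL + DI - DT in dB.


Step 1: SL = 170.8 + 10*log10(1959.2) = 203.72 dB
Step 2: SE = SL - TL - NL + DI - DT = 203.72 - 40 - 90 + 9 - 5 = 77.72

77.72 dB


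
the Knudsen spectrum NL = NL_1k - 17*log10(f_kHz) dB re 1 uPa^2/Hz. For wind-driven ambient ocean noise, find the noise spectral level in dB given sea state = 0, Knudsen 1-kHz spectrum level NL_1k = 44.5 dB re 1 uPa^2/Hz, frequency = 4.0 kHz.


NL = NL_1k - 17*log10(f_kHz) = 44.5 - 17*log10(4.0) = 44.5 - (10.24) = 34.26

34.26 dB


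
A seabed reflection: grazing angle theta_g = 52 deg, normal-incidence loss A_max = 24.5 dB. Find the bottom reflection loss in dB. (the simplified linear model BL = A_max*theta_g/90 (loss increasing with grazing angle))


BL = A_max * theta_g / 90 = 24.5 * 52 / 90 = 14.16

14.16 dB


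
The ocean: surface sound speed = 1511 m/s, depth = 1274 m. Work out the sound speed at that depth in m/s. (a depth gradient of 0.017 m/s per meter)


1532.658 m/s


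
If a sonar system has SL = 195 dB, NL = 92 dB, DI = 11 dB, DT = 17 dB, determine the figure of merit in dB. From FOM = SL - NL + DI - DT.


FOM = SL - NL + DI - DT = 195 - 92 + 11 - 17 = 97

97 dB


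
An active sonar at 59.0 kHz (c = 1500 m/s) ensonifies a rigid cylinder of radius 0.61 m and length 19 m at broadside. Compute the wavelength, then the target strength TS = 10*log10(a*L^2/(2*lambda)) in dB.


Step 1: lambda = c/f = 1500/59000 = 0.02542 m
Step 2: TS = 10*log10(a*L^2/(2*lambda)) = 10*log10(0.61*19^2/(2*0.02542)) = 36.37

36.37 dB


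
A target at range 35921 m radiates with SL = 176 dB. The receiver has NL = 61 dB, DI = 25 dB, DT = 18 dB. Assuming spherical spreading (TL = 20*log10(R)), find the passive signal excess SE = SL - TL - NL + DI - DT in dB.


30.89 dB


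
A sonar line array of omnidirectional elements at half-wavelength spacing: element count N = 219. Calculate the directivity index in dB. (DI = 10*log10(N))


23.4 dB


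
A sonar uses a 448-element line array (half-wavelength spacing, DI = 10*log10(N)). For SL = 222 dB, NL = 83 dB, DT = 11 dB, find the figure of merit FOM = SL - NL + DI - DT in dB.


Step 1: DI = 10*log10(448) = 26.51 dB
Step 2: FOM = SL - NL + DI - DT = 222 - 83 + 26.51 - 11 = 154.51

154.51 dB


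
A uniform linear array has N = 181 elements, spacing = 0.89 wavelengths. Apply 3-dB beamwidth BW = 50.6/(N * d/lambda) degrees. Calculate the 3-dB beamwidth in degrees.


BW = 50.6 / (181 * 0.89) = 50.6 / 161.09 = 0.31

0.31 deg


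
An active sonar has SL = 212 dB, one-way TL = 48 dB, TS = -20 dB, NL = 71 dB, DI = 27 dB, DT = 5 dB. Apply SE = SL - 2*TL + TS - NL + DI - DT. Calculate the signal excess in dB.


SE = SL - 2*TL + TS - NL + DI - DT = 212 - 2*48 + (-20) - 71 + 27 - 5 = 47

47 dB


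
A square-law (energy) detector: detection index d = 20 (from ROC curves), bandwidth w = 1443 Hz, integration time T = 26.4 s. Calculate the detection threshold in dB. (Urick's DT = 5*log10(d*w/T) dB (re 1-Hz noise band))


DT = 5*log10(d*w/T) = 5*log10(20 * 1443 / 26.4) = 5*log10(1093.18) = 15.19

15.19 dB


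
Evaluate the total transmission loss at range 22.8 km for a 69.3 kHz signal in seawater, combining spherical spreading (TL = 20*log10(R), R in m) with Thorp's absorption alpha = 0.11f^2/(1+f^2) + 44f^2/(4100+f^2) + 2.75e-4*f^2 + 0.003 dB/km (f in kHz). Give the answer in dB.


Step 1 (Thorp): alpha = 0.11*4802.49/(1+4802.49) + 44*4802.49/(4100+4802.49) + 2.75e-4*4802.49 + 0.003 = 25.1697 dB/km
Step 2: TL_spread = 20*log10(22800) = 87.16 dB
Step 3: TL_abs = alpha*R = 25.1697 * 22.8 = 573.87 dB
Step 4: TL_total = 87.16 + 573.87 = 661.03

661.03 dB


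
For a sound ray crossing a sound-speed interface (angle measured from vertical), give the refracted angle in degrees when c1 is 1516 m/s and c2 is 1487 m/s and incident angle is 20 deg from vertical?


sin(theta2) = (c2/c1)*sin(theta1) = (1487/1516)*sin(20 deg) = 0.33548
theta2 = arcsin(0.33548) = 19.6

19.6 deg


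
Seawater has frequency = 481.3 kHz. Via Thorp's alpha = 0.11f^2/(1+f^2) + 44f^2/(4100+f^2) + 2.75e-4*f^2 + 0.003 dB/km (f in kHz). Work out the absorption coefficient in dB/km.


f^2 = 231649.69
alpha = 0.11*231649.69/(1+231649.69) + 44*231649.69/(4100+231649.69) + 2.75e-4*231649.69 + 0.003 = 107.051

107.051 dB/km


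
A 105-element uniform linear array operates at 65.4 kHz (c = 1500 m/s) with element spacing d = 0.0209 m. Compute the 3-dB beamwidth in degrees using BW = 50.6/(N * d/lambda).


Step 1: lambda = 1500/65400 = 0.02294 m
Step 2: d/lambda = 0.0209/0.02294 = 0.9111
Step 3: BW = 50.6/(N * d/lambda) = 50.6/(105 * 0.9111) = 0.53

0.53 deg


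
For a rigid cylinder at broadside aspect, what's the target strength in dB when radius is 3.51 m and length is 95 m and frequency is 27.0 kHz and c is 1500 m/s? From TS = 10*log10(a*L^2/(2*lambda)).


lambda = 1500/27000 = 0.05556 m
TS = 10*log10(3.51*95^2/(2*0.05556)) = 54.55

54.55 dB


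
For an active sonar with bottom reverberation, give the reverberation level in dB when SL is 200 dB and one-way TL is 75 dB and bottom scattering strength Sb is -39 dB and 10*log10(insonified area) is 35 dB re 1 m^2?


RL = SL - 2*TL + Sb + 10*log10(A) = 200 - 2*75 + (-39) + 35 = 46

46 dB


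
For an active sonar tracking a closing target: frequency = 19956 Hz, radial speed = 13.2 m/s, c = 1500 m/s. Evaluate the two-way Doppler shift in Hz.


351.23 Hz


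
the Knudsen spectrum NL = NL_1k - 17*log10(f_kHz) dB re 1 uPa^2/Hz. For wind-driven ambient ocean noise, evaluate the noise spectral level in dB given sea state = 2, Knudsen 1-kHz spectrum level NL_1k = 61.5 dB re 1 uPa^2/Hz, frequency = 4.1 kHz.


51.08 dB


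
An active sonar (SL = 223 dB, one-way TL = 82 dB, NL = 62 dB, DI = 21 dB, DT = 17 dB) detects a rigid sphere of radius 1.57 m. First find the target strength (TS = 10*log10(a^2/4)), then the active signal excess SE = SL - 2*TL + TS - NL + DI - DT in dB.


Step 1: TS = 10*log10(1.57^2/4) = -2.1 dB
Step 2: SE = SL - 2*TL + TS - NL + DI - DT = 223 - 2*82 + (-2.1) - 62 + 21 - 17 = -1.1

-1.1 dB


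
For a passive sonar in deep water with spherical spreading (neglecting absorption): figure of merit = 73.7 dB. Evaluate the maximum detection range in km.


At max range FOM = TL, so 20*log10(R) = 73.7
R = 10^(73.7/20) = 4841.72 m = 4.84 km

4.84 km


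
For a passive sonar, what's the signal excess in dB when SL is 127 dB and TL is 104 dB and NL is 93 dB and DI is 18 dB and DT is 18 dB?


SE = SL - TL - NL + DI - DT = 127 - 104 - 93 + 18 - 18 = -70

-70 dB


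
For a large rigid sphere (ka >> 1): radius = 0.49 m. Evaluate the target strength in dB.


TS = 10*log10(0.49^2 / 4) = 10*log10(0.060025) = -12.22

-12.22 dB


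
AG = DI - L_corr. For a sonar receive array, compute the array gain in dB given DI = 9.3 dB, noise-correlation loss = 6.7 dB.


2.6 dB


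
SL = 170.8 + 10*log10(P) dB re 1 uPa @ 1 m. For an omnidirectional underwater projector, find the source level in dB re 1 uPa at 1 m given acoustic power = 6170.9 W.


208.7 dB


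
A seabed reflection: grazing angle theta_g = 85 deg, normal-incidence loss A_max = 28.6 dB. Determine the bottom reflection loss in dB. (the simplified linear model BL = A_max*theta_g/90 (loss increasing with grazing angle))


BL = A_max * theta_g / 90 = 28.6 * 85 / 90 = 27.01

27.01 dB


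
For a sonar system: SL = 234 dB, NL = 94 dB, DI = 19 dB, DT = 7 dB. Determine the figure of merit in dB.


FOM = SL - NL + DI - DT = 234 - 94 + 19 - 7 = 152

152 dB


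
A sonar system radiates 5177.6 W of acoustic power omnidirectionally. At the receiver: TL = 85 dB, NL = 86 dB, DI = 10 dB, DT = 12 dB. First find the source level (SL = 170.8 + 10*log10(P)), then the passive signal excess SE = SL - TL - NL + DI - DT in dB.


Step 1: SL = 170.8 + 10*log10(5177.6) = 207.94 dB
Step 2: SE = SL - TL - NL + DI - DT = 207.94 - 85 - 86 + 10 - 12 = 34.94

34.94 dB


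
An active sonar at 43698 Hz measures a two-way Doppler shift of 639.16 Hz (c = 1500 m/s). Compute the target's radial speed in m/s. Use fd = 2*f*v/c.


From fd = 2*f*v/c, v = c*fd/(2*f) = 1500 * 639.16 / (2*43698) = 10.97

10.97 m/s


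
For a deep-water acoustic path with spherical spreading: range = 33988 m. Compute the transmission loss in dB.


90.63 dB


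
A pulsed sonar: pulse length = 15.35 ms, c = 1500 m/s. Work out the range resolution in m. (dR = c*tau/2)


11.5125 m


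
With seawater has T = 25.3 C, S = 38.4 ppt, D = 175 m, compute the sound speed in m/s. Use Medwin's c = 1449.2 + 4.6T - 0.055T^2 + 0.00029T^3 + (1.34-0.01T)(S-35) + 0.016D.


c = 1449.2 + 4.6*25.3 - 0.055*25.3^2 + 0.00029*25.3^3 + (1.34 - 0.01*25.3)*(38.4 - 35) + 0.016*175 = 1541.57

1541.57 m/s


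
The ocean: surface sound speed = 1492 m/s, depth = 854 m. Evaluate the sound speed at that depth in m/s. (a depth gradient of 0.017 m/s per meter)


1506.518 m/s


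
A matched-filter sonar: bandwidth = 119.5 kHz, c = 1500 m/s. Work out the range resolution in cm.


dR = c/(2*BW) = 1500 / (2 * 119.5e3) = 0.0063 m = 0.63 cm

0.63 cm


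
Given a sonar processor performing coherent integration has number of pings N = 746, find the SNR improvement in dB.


Gain = 10*log10(746) = 28.73

28.73 dB


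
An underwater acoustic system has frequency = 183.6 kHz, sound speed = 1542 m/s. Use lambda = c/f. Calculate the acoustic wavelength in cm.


lambda = c/f = 1542 / 183600 = 0.0084 m = 0.84 cm

0.84 cm


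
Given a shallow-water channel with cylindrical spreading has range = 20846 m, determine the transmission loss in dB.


TL = 10*log10(20846) = 43.19

43.19 dB


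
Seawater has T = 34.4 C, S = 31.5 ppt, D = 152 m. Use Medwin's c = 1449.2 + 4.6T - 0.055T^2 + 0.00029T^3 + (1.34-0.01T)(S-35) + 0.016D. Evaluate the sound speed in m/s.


1553.11 m/s


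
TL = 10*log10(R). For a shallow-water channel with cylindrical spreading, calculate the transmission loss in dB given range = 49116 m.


TL = 10*log10(49116) = 46.91

46.91 dB


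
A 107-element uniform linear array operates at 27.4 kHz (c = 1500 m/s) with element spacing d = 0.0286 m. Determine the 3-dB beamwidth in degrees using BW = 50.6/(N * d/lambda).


0.91 deg


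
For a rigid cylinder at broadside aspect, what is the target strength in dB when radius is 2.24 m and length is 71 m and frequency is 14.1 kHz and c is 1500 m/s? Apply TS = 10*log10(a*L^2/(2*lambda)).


lambda = 1500/14100 = 0.10638 m
TS = 10*log10(2.24*71^2/(2*0.10638)) = 47.25

47.25 dB


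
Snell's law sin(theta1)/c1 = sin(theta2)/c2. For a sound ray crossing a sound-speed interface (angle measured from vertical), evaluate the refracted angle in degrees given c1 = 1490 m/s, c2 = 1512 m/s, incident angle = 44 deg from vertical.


sin(theta2) = (c2/c1)*sin(theta1) = (1512/1490)*sin(44 deg) = 0.70492
theta2 = arcsin(0.70492) = 44.82

44.82 deg


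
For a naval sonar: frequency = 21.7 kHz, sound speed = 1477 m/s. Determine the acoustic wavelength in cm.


6.81 cm


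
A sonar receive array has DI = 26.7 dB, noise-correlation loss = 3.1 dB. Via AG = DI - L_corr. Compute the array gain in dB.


23.6 dB


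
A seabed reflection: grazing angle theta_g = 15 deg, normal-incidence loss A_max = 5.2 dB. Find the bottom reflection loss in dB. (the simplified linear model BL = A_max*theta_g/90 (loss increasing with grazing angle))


BL = A_max * theta_g / 90 = 5.2 * 15 / 90 = 0.87

0.87 dB


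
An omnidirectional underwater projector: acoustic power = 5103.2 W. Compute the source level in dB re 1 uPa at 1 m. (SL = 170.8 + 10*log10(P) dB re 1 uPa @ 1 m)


207.88 dB


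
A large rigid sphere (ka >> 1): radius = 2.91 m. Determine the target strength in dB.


3.26 dB


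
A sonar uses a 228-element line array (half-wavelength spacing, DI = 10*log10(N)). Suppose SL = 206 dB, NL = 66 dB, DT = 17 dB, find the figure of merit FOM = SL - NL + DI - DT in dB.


146.58 dB


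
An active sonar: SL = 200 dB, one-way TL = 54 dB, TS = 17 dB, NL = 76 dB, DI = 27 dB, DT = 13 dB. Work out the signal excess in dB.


SE = SL - 2*TL + TS - NL + DI - DT = 200 - 2*54 + (17) - 76 + 27 - 13 = 47

47 dB


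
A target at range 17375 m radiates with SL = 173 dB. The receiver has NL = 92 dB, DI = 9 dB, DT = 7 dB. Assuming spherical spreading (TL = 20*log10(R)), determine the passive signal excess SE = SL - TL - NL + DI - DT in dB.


Step 1: TL = 20*log10(17375) = 84.8 dB
Step 2: SE = 173 - 84.8 - 92 + 9 - 7 = -1.8

-1.8 dB


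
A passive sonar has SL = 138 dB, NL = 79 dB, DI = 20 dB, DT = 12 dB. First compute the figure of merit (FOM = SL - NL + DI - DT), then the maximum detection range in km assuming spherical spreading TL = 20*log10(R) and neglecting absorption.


Step 1: FOM = SL - NL + DI - DT = 138 - 79 + 20 - 12 = 67 dB
Step 2: at max range FOM = TL = 20*log10(R), so R = 10^(67/20) = 2238.72 m = 2.24 km

2.24 km


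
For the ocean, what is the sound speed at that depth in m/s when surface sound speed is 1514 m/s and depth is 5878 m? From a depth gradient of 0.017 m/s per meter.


c = 1514 + 0.017 * 5878 = 1613.926

1613.926 m/s


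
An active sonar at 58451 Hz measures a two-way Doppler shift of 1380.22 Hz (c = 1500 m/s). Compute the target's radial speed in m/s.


From fd = 2*f*v/c, v = c*fd/(2*f) = 1500 * 1380.22 / (2*58451) = 17.71

17.71 m/s


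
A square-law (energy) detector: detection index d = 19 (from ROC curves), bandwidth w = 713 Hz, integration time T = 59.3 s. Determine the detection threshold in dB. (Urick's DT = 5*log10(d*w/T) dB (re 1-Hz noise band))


11.79 dB


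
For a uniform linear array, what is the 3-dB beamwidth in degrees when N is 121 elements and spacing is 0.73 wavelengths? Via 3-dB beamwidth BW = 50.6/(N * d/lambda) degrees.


0.57 deg


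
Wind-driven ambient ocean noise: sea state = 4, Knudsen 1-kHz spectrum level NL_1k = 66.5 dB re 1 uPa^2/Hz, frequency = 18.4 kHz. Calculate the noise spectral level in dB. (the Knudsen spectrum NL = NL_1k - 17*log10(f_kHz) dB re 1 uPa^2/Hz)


NL = NL_1k - 17*log10(f_kHz) = 66.5 - 17*log10(18.4) = 66.5 - (21.5) = 45.0

45.0 dB


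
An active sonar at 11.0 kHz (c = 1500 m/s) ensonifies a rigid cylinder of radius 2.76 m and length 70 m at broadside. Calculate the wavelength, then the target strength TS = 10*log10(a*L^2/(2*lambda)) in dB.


Step 1: lambda = c/f = 1500/11000 = 0.13636 m
Step 2: TS = 10*log10(a*L^2/(2*lambda)) = 10*log10(2.76*70^2/(2*0.13636)) = 46.95

46.95 dB


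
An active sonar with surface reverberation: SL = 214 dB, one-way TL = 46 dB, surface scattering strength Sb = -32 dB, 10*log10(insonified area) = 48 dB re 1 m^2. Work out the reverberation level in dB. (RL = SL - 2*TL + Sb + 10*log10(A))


RL = SL - 2*TL + Sb + 10*log10(A) = 214 - 2*46 + (-32) + 48 = 138

138 dB


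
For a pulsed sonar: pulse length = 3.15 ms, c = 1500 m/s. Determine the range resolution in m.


dR = c*tau/2 = 1500 * 3.15e-3 / 2 = 2.3625

2.3625 m


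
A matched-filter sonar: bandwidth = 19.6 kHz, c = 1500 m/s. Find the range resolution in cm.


dR = c/(2*BW) = 1500 / (2 * 19.6e3) = 0.0383 m = 3.83 cm

3.83 cm


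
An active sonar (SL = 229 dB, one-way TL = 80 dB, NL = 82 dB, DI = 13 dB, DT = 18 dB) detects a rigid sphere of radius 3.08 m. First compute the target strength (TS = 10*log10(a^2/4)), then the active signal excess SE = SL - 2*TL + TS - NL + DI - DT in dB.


Step 1: TS = 10*log10(3.08^2/4) = 3.75 dB
Step 2: SE = SL - 2*TL + TS - NL + DI - DT = 229 - 2*80 + (3.75) - 82 + 13 - 18 = -14.25

-14.25 dB


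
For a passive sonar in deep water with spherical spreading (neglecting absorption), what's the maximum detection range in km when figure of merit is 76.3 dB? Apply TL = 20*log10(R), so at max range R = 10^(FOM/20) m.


At max range FOM = TL, so 20*log10(R) = 76.3
R = 10^(76.3/20) = 6531.31 m = 6.53 km

6.53 km


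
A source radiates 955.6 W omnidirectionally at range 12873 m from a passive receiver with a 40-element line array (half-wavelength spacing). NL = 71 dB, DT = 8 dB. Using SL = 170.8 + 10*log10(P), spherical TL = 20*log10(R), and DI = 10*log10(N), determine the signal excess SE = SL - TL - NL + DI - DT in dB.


Step 1: SL = 170.8 + 10*log10(955.6) = 200.6 dB
Step 2: TL = 20*log10(12873) = 82.19 dB
Step 3: DI = 10*log10(40) = 16.02 dB
Step 4: SE = SL - TL - NL + DI - DT = 200.6 - 82.19 - 71 + 16.02 - 8 = 55.43

55.43 dB


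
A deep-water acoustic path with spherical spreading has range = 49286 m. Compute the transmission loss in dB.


93.85 dB


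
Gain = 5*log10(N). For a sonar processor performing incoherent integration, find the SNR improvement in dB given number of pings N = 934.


Gain = 5*log10(934) = 14.85

14.85 dB


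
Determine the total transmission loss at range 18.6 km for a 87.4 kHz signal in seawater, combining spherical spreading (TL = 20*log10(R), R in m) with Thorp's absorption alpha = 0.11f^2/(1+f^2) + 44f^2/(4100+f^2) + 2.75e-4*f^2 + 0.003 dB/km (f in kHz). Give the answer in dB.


Step 1 (Thorp): alpha = 0.11*7638.76/(1+7638.76) + 44*7638.76/(4100+7638.76) + 2.75e-4*7638.76 + 0.003 = 30.8458 dB/km
Step 2: TL_spread = 20*log10(18600) = 85.39 dB
Step 3: TL_abs = alpha*R = 30.8458 * 18.6 = 573.73 dB
Step 4: TL_total = 85.39 + 573.73 = 659.12

659.12 dB


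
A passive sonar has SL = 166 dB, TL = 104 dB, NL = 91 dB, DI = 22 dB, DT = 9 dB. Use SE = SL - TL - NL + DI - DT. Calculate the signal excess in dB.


SE = SL - TL - NL + DI - DT = 166 - 104 - 91 + 22 - 9 = -16

-16 dB


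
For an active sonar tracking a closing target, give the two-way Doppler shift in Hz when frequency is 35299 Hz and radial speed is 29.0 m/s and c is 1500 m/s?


fd = 2*f*v/c = 2 * 35299 * 29.0 / 1500 = 1364.89

1364.89 Hz


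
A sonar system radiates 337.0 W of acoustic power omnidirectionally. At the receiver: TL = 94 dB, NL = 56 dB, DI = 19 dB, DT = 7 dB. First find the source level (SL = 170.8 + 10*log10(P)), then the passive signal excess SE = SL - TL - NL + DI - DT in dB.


Step 1: SL = 170.8 + 10*log10(337.0) = 196.08 dB
Step 2: SE = SL - TL - NL + DI - DT = 196.08 - 94 - 56 + 19 - 7 = 58.08

58.08 dB


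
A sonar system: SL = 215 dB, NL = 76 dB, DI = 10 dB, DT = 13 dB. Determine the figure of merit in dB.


FOM = SL - NL + DI - DT = 215 - 76 + 10 - 13 = 136

136 dB


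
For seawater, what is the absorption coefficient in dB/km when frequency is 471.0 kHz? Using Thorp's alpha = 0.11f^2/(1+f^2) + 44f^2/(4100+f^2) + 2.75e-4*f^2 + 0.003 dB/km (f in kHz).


104.321 dB/km


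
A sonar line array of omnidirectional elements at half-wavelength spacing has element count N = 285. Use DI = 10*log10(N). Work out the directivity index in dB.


DI = 10*log10(285) = 24.55

24.55 dB


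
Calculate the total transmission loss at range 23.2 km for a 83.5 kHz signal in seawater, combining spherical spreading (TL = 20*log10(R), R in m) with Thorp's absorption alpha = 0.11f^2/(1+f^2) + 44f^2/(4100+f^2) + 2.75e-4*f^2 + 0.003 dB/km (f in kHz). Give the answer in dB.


777.22 dB


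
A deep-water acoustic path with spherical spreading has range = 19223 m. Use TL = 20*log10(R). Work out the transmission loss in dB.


85.68 dB


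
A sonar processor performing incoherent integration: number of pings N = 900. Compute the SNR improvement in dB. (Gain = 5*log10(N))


Gain = 5*log10(900) = 14.77

14.77 dB


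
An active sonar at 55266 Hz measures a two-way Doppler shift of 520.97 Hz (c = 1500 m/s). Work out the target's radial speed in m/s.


7.07 m/s


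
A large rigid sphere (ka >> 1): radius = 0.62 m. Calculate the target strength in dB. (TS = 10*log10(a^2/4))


TS = 10*log10(0.62^2 / 4) = 10*log10(0.0961) = -10.17

-10.17 dB


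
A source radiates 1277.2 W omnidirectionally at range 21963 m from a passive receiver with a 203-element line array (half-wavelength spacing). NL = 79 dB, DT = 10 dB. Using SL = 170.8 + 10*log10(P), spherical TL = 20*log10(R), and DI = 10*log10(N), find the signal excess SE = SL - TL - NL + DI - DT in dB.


Step 1: SL = 170.8 + 10*log10(1277.2) = 201.86 dB
Step 2: TL = 20*log10(21963) = 86.83 dB
Step 3: DI = 10*log10(203) = 23.07 dB
Step 4: SE = SL - TL - NL + DI - DT = 201.86 - 86.83 - 79 + 23.07 - 10 = 49.1

49.1 dB


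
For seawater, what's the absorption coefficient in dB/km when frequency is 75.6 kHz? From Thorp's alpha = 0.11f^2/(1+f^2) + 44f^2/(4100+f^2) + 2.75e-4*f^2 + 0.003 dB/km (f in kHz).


f^2 = 5715.36
alpha = 0.11*5715.36/(1+5715.36) + 44*5715.36/(4100+5715.36) + 2.75e-4*5715.36 + 0.003 = 27.305

27.305 dB/km


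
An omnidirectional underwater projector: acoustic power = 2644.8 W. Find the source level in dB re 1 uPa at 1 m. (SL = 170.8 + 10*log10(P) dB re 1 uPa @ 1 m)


SL = 170.8 + 10*log10(2644.8) = 170.8 + 34.22 = 205.02

205.02 dB


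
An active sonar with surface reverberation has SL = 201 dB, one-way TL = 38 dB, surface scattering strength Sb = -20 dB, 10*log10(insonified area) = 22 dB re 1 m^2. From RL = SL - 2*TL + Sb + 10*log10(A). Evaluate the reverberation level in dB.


RL = SL - 2*TL + Sb + 10*log10(A) = 201 - 2*38 + (-20) + 22 = 127

127 dB


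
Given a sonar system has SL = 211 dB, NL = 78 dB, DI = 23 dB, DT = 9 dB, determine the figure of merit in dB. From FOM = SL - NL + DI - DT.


147 dB


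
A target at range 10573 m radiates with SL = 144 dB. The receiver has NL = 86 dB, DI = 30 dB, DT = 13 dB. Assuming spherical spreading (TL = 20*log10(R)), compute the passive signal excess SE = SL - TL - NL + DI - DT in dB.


Step 1: TL = 20*log10(10573) = 80.48 dB
Step 2: SE = 144 - 80.48 - 86 + 30 - 13 = -5.48

-5.48 dB


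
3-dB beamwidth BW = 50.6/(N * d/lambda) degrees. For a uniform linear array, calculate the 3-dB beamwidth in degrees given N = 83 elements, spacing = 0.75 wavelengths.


BW = 50.6 / (83 * 0.75) = 50.6 / 62.25 = 0.81

0.81 deg


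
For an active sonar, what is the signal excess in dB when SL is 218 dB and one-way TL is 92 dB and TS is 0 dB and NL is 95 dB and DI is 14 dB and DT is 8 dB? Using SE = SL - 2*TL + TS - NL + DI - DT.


SE = SL - 2*TL + TS - NL + DI - DT = 218 - 2*92 + (0) - 95 + 14 - 8 = -55

-55 dB


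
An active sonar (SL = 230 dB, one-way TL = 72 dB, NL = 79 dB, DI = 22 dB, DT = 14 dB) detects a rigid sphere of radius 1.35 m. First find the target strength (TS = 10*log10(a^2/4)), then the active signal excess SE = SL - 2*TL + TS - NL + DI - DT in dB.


Step 1: TS = 10*log10(1.35^2/4) = -3.41 dB
Step 2: SE = SL - 2*TL + TS - NL + DI - DT = 230 - 2*72 + (-3.41) - 79 + 22 - 14 = 11.59

11.59 dB


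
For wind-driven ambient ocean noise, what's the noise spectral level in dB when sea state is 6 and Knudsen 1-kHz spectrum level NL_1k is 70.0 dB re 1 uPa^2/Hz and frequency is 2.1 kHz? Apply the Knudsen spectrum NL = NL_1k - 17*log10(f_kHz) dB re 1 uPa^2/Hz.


NL = NL_1k - 17*log10(f_kHz) = 70.0 - 17*log10(2.1) = 70.0 - (5.48) = 64.52

64.52 dB


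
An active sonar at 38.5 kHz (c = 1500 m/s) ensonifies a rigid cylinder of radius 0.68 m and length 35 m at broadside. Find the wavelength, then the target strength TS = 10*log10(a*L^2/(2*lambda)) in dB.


Step 1: lambda = c/f = 1500/38500 = 0.03896 m
Step 2: TS = 10*log10(a*L^2/(2*lambda)) = 10*log10(0.68*35^2/(2*0.03896)) = 40.29

40.29 dB


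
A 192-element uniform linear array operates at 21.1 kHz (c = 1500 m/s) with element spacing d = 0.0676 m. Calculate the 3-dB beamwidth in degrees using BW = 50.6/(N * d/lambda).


0.28 deg


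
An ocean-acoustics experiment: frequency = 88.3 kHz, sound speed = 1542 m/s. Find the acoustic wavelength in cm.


lambda = c/f = 1542 / 88300 = 0.0175 m = 1.75 cm

1.75 cm


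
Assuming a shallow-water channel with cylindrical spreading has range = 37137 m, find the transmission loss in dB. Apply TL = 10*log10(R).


TL = 10*log10(37137) = 45.7

45.7 dB


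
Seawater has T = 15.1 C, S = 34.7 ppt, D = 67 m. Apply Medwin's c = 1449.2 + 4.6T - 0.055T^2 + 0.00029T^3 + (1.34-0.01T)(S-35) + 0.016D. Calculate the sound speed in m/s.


c = 1449.2 + 4.6*15.1 - 0.055*15.1^2 + 0.00029*15.1^3 + (1.34 - 0.01*15.1)*(34.7 - 35) + 0.016*67 = 1507.83

1507.83 m/s


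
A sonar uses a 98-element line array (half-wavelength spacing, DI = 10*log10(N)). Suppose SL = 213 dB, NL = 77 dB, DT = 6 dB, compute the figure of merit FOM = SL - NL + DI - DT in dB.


Step 1: DI = 10*log10(98) = 19.91 dB
Step 2: FOM = SL - NL + DI - DT = 213 - 77 + 19.91 - 6 = 149.91

149.91 dB


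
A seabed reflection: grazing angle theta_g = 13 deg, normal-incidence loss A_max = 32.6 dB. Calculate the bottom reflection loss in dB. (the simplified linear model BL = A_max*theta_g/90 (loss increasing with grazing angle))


BL = A_max * theta_g / 90 = 32.6 * 13 / 90 = 4.71

4.71 dB


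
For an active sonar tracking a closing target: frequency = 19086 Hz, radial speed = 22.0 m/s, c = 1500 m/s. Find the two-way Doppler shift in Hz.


559.86 Hz


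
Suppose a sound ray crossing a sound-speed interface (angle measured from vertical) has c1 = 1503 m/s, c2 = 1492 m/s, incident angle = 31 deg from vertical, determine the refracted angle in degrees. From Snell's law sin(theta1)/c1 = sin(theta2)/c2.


sin(theta2) = (c2/c1)*sin(theta1) = (1492/1503)*sin(31 deg) = 0.51127
theta2 = arcsin(0.51127) = 30.75

30.75 deg


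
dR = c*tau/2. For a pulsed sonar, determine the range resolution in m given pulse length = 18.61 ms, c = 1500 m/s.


13.9575 m


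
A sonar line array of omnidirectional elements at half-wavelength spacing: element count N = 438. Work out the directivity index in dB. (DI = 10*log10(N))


DI = 10*log10(438) = 26.41

26.41 dB


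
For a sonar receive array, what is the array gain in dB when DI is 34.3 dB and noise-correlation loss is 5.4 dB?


AG = DI - L_corr = 34.3 - 5.4 = 28.9

28.9 dB


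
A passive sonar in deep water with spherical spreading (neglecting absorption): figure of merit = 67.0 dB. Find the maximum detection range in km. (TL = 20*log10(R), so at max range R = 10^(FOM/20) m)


2.24 km


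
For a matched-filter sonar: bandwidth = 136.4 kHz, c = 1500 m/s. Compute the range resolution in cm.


0.55 cm


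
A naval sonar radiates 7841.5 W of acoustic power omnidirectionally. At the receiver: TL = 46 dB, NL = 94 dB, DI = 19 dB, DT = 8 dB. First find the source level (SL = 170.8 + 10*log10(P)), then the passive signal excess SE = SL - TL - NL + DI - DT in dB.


Step 1: SL = 170.8 + 10*log10(7841.5) = 209.74 dB
Step 2: SE = SL - TL - NL + DI - DT = 209.74 - 46 - 94 + 19 - 8 = 80.74

80.74 dB


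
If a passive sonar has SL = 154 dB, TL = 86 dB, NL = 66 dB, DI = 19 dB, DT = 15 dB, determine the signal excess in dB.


SE = SL - TL - NL + DI - DT = 154 - 86 - 66 + 19 - 15 = 6

6 dB


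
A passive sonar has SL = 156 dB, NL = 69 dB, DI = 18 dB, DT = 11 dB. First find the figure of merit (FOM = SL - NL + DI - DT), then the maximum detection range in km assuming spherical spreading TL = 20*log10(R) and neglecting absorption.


Step 1: FOM = SL - NL + DI - DT = 156 - 69 + 18 - 11 = 94 dB
Step 2: at max range FOM = TL = 20*log10(R), so R = 10^(94/20) = 50118.72 m = 50.12 km

50.12 km


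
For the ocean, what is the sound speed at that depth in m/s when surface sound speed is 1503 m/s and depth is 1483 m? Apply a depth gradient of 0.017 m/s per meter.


c = 1503 + 0.017 * 1483 = 1528.211

1528.211 m/s


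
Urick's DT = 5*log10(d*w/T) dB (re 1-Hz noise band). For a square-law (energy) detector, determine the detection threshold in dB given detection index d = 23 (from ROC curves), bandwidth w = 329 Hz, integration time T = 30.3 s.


DT = 5*log10(d*w/T) = 5*log10(23 * 329 / 30.3) = 5*log10(249.74) = 11.99

11.99 dB


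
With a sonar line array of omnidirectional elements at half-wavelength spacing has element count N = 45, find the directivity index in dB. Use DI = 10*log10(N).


16.53 dB


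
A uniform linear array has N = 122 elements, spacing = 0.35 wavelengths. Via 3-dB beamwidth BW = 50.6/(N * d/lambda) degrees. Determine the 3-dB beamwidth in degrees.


BW = 50.6 / (122 * 0.35) = 50.6 / 42.7 = 1.19

1.19 deg


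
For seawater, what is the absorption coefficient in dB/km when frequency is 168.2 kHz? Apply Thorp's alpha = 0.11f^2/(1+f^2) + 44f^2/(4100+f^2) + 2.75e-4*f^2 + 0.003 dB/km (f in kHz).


f^2 = 28291.24
alpha = 0.11*28291.24/(1+28291.24) + 44*28291.24/(4100+28291.24) + 2.75e-4*28291.24 + 0.003 = 46.324

46.324 dB/km


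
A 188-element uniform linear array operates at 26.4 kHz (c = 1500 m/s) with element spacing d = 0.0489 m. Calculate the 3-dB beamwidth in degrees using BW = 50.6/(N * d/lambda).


0.31 deg


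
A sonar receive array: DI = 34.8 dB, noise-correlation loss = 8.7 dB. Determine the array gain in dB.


26.1 dB


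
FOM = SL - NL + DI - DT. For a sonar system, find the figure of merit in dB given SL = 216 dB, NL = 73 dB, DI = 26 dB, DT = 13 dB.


FOM = SL - NL + DI - DT = 216 - 73 + 26 - 13 = 156

156 dB
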